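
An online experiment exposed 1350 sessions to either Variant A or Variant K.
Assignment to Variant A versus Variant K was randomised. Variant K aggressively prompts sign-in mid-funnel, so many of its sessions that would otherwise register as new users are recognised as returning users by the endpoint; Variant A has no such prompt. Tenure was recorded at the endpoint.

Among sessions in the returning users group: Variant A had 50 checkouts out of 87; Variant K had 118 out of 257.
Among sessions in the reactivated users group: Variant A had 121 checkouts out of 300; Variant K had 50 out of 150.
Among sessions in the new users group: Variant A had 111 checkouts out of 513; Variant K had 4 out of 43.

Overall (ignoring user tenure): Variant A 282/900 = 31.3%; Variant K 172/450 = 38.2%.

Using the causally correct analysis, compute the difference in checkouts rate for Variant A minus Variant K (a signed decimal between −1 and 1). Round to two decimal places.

User tenure is recorded after the variant and is itself shifted by it — it sits on the causal path from variant to outcome. Conditioning on a mediator would strip out part of the effect we want; the pooled comparison gives the total causal effect.
The causal difference is the pooled difference: 0.313 − 0.382 = -0.069.

-0.07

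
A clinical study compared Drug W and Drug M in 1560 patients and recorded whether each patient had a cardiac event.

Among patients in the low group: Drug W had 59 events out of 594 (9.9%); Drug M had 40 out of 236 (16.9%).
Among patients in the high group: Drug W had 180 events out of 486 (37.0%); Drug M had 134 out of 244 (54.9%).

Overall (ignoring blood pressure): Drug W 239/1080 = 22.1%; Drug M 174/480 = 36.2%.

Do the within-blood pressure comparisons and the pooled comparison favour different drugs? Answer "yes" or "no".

no

Within each blood pressure level (low 9.9% vs 16.9%; high 37.0% vs 54.9%), Drug W has the lower rate every time. Pooled: 22.1% vs 36.2% — Drug W has the lower rate overall. They agree.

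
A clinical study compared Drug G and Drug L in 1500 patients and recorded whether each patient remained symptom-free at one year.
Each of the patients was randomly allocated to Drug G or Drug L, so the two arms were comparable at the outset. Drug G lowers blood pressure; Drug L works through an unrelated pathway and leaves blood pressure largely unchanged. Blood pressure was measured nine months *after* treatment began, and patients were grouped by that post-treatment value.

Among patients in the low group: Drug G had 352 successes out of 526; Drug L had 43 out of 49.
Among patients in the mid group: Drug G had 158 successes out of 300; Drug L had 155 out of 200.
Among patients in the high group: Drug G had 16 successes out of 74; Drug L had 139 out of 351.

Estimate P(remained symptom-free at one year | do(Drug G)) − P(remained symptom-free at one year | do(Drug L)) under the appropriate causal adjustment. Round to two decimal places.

+0.02

Because the drug influences blood pressure, blood pressure is a post-treatment mediator, not a confounder. Stratifying on it would bias the estimate; the causal effect is the crude pooled difference.
The causal difference is the pooled difference: 0.584 − 0.562 = +0.023.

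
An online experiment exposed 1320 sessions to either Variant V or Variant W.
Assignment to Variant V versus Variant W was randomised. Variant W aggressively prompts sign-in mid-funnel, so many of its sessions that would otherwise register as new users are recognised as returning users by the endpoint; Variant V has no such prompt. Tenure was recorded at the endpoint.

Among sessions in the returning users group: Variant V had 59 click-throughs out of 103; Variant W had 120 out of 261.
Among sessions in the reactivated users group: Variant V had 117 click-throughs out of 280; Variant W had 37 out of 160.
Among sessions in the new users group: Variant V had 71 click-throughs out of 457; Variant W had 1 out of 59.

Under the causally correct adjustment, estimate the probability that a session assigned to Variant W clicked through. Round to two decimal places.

0.33

Within every user tenure level Variant V has the higher rate, yet pooled Variant W does — Simpson's reversal.
Stratifying would compare variants among sessions the variants themselves sorted into user tenure groups — a form of selection on an intermediate. The unconditioned pooled rates give the total causal effect.
So P(outcome | do(Variant W)) is just the pooled rate for Variant W: 158/480 = 0.329.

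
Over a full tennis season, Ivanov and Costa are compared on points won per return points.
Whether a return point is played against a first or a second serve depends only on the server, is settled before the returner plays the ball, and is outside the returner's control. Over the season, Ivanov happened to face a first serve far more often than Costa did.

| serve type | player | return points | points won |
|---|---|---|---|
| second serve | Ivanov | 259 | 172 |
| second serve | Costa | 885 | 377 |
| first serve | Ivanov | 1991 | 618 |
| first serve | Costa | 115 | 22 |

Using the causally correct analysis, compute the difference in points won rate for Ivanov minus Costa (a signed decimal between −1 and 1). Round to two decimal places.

Within every serve type level Ivanov has the higher rate, yet pooled Costa does — Simpson's reversal.
Here serve type is a common cause — it drives both which player a case falls under and the outcome. The crude comparison mixes populations; the stratum-specific rates are the causally relevant ones.
Adjusting over the population distribution of serve type: 0.352·(0.664−0.426) + 0.648·(0.310−0.191) = +0.161.

+0.16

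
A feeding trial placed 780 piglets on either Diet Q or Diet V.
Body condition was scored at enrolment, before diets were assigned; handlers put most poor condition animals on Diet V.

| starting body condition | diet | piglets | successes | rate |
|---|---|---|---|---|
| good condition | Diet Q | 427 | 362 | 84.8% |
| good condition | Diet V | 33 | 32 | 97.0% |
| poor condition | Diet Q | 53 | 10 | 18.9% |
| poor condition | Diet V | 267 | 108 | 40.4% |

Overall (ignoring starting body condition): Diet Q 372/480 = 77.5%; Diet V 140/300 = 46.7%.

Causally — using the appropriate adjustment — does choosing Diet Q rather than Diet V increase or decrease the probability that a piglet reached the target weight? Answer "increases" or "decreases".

The stratified and pooled comparisons disagree (Diet V wins within each starting body condition; Diet Q wins overall), so the answer turns on the causal role of starting body condition.
Starting body condition satisfies the back-door criterion: it is not a descendant of the diet, and it blocks the spurious path from diet to outcome. Adjusting for it (i.e., using the within-starting body condition rates) gives the causal effect.
Within each level — good condition: 84.8% vs 97.0%; poor condition: 18.9% vs 40.4% — Diet V is higher every time.

decreases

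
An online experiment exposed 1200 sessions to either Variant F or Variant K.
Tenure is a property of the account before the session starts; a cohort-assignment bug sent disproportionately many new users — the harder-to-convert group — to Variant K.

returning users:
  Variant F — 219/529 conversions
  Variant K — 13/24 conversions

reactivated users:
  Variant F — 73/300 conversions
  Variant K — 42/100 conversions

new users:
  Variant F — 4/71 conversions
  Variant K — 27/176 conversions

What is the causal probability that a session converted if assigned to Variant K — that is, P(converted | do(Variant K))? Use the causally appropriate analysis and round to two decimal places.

0.42

The imbalance in user tenure arose from how sessions were allocated, not from anything the variant did; and user tenure independently affects the outcome. The pooled gap is confounded — condition on user tenure.
Standardising Variant K to the population user tenure mix: 0.461·13/24 + 0.333·42/100 + 0.206·27/176 = 0.421.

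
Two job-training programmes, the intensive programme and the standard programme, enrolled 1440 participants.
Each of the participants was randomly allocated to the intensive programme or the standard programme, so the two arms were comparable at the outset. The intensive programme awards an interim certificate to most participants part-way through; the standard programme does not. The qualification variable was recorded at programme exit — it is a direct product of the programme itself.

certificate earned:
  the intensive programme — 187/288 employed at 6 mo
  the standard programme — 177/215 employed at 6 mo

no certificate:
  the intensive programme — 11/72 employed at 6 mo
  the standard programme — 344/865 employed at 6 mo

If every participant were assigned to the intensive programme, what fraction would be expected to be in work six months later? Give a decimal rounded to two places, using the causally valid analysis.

Qualification attained during the programme here is a post-treatment variable shaped by the programme; conditioning on it would introduce bias rather than remove it. The overall comparison is the causal one.
So P(outcome | do(the intensive programme)) is just the pooled rate for the intensive programme: 198/360 = 0.550.

0.55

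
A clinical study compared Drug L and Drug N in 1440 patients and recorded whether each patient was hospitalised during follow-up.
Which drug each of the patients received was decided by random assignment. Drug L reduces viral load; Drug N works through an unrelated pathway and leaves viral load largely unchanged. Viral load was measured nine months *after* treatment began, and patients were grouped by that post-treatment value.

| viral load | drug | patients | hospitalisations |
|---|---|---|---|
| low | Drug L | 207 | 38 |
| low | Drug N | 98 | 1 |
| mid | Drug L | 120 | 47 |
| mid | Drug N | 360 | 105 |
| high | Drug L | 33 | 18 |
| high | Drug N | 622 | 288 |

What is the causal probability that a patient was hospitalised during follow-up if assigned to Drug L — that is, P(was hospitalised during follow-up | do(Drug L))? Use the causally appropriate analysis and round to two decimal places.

0.29

Stratifying would compare drugs among patients the drugs themselves sorted into viral load groups — a form of selection on an intermediate. The unconditioned pooled rates give the total causal effect.
So P(outcome | do(Drug L)) is just the pooled rate for Drug L: 103/360 = 0.286.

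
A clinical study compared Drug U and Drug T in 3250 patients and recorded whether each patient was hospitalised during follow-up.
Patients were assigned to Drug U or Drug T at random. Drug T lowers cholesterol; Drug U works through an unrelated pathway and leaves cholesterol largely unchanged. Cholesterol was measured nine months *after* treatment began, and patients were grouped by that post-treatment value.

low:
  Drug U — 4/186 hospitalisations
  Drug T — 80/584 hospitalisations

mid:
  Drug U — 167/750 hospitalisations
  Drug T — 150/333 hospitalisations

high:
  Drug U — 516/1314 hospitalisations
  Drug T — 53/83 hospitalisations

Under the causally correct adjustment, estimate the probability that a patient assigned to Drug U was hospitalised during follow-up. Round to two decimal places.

Stratifying would compare drugs among patients the drugs themselves sorted into cholesterol groups — a form of selection on an intermediate. The unconditioned pooled rates give the total causal effect.
So P(outcome | do(Drug U)) is just the pooled rate for Drug U: 687/2250 = 0.305.

0.31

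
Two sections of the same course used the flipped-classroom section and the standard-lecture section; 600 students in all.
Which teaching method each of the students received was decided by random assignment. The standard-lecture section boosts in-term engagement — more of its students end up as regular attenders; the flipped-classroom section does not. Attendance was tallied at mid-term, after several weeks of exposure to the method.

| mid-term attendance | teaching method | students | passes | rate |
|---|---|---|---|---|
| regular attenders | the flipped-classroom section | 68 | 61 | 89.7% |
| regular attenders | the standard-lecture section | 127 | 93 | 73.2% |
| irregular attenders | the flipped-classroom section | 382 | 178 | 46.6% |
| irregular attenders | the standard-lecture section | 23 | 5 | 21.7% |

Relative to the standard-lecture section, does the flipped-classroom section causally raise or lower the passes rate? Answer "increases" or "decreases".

decreases

Within every mid-term attendance level the flipped-classroom section has the higher rate, yet pooled the standard-lecture section does — Simpson's reversal.
The distribution of mid-term attendance is itself part of what the teaching method does — it is an intermediate outcome. Holding it fixed would remove that part of the effect; the total effect is the pooled difference.
Pooled: the flipped-classroom section 53.1% vs the standard-lecture section 65.3%; the standard-lecture section is higher overall.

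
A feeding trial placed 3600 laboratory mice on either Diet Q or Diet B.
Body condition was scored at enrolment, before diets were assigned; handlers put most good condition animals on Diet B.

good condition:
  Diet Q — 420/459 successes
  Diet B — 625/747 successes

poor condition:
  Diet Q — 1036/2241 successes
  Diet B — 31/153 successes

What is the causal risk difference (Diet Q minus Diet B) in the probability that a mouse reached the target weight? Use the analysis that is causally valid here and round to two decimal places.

Starting body condition satisfies the back-door criterion: it is not a descendant of the diet, and it blocks the spurious path from diet to outcome. Adjusting for it (i.e., using the within-starting body condition rates) gives the causal effect.
Adjusting over the population distribution of starting body condition: 0.335·(0.915−0.837) + 0.665·(0.462−0.203) = +0.199.

+0.20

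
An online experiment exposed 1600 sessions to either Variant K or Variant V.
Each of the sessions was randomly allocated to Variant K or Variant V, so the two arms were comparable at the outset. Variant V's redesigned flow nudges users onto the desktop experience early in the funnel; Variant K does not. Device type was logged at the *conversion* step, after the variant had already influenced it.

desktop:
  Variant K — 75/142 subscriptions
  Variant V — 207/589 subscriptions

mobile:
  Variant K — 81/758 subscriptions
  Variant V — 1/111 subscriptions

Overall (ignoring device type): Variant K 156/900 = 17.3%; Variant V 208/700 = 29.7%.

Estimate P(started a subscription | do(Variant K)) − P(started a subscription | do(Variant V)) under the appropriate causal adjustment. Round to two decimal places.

-0.12

Because the variant influences device type, device type is a post-treatment mediator, not a confounder. Stratifying on it would bias the estimate; the causal effect is the crude pooled difference.
The causal difference is the pooled difference: 0.173 − 0.297 = -0.124.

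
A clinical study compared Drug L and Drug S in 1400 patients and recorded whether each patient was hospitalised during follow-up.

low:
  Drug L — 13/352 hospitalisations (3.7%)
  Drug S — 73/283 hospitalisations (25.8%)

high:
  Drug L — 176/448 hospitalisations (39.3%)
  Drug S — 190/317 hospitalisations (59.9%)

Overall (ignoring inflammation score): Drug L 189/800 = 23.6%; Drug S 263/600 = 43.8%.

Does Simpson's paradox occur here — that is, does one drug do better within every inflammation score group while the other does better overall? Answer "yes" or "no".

no

Within each inflammation score level (low 3.7% vs 25.8%; high 39.3% vs 59.9%), Drug L has the lower rate every time. Pooled: 23.6% vs 43.8% — Drug L has the lower rate overall. They agree.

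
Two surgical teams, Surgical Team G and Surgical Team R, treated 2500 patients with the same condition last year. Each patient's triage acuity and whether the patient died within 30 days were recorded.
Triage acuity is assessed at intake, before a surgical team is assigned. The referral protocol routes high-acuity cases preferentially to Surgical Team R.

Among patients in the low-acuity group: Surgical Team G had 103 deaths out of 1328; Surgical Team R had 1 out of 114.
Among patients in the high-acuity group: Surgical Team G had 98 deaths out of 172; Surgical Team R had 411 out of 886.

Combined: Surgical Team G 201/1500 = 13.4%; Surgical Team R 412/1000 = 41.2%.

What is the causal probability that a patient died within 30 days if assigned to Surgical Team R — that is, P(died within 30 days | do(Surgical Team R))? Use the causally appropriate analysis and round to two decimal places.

0.20

Since triage acuity is a pre-existing factor (not a product of the surgical team) and it affects the outcome on its own, it is a confounder. The stratified rates, not the pooled rate, identify the causal effect.
Standardising Surgical Team R to the population triage acuity mix: 0.577·1/114 + 0.423·411/886 = 0.201.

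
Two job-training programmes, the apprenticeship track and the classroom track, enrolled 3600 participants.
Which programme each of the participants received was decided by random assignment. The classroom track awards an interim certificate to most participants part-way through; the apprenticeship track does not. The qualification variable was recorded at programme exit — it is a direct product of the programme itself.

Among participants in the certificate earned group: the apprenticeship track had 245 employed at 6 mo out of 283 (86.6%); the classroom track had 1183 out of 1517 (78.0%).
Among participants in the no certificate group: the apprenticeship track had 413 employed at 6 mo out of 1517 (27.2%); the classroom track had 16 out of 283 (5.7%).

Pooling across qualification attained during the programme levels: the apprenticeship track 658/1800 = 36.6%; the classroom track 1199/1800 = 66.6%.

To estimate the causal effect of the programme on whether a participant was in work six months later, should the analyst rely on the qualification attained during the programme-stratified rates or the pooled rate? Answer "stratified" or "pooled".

the apprenticeship track is higher inside every qualification attained during the programme stratum but the classroom track is higher in aggregate. Whether to stratify depends on how qualification attained during the programme relates to the programme.
The distribution of qualification attained during the programme is itself part of what the programme does — it is an intermediate outcome. Holding it fixed would remove that part of the effect; the total effect is the pooled difference.
Pooled: the apprenticeship track 36.6% vs the classroom track 66.6%; the classroom track is higher overall.

pooled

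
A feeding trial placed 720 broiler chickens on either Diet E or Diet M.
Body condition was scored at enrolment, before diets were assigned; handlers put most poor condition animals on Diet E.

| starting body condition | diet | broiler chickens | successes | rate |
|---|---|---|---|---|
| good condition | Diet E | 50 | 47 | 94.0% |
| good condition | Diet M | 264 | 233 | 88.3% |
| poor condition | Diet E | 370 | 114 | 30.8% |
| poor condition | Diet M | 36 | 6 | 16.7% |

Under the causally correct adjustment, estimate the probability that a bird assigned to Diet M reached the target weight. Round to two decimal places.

Nothing the diet does changes starting body condition; the imbalance is an allocation artefact. With starting body condition also predicting the outcome, the pooled figure is confounded, and the within-stratum comparison is the causal one.
Standardising Diet M to the population starting body condition mix: 0.436·233/264 + 0.564·6/36 = 0.479.

0.48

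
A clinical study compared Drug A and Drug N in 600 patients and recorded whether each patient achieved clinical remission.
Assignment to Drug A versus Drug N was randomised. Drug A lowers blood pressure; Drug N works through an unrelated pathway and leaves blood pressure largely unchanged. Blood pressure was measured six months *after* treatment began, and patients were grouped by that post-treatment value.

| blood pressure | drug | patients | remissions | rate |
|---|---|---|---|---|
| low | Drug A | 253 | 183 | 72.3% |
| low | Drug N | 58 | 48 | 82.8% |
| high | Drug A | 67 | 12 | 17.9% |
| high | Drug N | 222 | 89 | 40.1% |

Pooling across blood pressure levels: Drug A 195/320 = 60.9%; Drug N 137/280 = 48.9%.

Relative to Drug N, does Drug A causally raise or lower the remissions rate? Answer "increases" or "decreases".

Blood pressure lies on the pathway drug → blood pressure → outcome, so adjusting for it blocks the indirect effect. For the total causal effect of drug, use the unadjusted pooled rates.
Pooled: Drug A 60.9% vs Drug N 48.9%; Drug A is higher overall.

increases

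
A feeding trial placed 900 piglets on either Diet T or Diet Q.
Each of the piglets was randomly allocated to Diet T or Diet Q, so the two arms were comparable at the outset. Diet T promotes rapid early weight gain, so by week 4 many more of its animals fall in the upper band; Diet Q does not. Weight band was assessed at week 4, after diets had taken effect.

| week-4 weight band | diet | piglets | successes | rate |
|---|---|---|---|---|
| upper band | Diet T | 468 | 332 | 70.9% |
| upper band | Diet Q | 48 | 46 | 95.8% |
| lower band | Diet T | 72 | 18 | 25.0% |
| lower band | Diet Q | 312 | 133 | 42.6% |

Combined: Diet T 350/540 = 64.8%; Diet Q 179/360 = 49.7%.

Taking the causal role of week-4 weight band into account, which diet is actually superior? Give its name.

Diet T

Week-4 weight band here is a post-treatment variable shaped by the diet; conditioning on it would introduce bias rather than remove it. The overall comparison is the causal one.
Pooled: Diet T 64.8% vs Diet Q 49.7%; Diet T is higher overall.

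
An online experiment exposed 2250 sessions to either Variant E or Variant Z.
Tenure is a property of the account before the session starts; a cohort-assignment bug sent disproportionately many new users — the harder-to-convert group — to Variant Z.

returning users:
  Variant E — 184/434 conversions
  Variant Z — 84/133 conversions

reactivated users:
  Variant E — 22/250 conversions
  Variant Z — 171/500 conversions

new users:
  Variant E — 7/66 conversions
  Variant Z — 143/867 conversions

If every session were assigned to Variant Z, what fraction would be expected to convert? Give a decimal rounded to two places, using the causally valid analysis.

0.34

The user tenure-specific comparison favours Variant Z throughout, but the pooled figures favour Variant E. The question is whether to condition on user tenure.
The imbalance in user tenure arose from how sessions were allocated, not from anything the variant did; and user tenure independently affects the outcome. The pooled gap is confounded — condition on user tenure.
Standardising Variant Z to the population user tenure mix: 0.252·84/133 + 0.333·171/500 + 0.415·143/867 = 0.342.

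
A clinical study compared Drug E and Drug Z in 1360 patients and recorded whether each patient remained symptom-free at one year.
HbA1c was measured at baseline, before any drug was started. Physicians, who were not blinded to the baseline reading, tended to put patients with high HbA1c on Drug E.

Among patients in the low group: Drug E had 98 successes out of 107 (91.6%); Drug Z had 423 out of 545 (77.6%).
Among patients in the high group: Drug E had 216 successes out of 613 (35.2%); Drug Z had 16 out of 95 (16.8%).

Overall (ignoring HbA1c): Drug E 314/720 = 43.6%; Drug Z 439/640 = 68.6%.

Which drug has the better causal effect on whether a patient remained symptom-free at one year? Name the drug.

HbA1c is set before the drug has any effect — it is not caused by the drug — and it independently drives the outcome. That makes it a confounder, so the causal comparison is within HbA1c levels.
Within each level — low: 91.6% vs 77.6%; high: 35.2% vs 16.8% — Drug E is higher every time.

Drug E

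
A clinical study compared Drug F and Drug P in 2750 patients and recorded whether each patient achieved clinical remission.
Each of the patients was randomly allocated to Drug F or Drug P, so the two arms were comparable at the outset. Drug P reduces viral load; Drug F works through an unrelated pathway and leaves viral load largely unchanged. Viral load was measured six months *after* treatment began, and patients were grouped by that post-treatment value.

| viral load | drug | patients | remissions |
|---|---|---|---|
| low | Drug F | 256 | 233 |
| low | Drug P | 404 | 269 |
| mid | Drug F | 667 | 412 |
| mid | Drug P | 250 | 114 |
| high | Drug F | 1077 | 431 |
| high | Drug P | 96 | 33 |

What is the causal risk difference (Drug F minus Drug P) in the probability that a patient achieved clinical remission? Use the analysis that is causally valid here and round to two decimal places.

The viral load-specific comparison favours Drug F throughout, but the pooled figures favour Drug P. The question is whether to condition on viral load.
Viral load here is a post-treatment variable shaped by the drug; conditioning on it would introduce bias rather than remove it. The overall comparison is the causal one.
The causal difference is the pooled difference: 0.538 − 0.555 = -0.017.

-0.02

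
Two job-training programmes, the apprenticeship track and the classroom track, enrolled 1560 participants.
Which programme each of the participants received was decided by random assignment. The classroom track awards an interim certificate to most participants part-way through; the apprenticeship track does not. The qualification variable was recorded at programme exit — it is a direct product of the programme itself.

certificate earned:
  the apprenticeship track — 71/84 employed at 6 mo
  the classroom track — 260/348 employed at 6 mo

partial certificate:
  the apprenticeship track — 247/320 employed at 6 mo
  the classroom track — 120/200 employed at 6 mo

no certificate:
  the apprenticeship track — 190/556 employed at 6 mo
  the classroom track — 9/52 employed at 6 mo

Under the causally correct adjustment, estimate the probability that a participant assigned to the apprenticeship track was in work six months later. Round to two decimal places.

0.53

Qualification attained during the programme is recorded after the programme and is itself shifted by it — it sits on the causal path from programme to outcome. Conditioning on a mediator would strip out part of the effect we want; the pooled comparison gives the total causal effect.
So P(outcome | do(the apprenticeship track)) is just the pooled rate for the apprenticeship track: 508/960 = 0.529.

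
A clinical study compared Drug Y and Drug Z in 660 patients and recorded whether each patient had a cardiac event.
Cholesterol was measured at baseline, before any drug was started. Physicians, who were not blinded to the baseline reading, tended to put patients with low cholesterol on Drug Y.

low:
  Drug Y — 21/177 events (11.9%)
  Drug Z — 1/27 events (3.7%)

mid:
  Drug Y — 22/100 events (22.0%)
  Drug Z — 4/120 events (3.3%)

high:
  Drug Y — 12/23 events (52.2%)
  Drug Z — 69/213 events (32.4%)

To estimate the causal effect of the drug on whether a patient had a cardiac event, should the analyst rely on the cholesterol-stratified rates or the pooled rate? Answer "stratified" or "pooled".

Drug Z is lower inside every cholesterol stratum but Drug Y is lower in aggregate. Whether to stratify depends on how cholesterol relates to the drug.
The imbalance in cholesterol arose from how patients were allocated, not from anything the drug did; and cholesterol independently affects the outcome. The pooled gap is confounded — condition on cholesterol.
Within each level — low: 11.9% vs 3.7%; mid: 22.0% vs 3.3%; high: 52.2% vs 32.4% — Drug Z is lower every time.

stratified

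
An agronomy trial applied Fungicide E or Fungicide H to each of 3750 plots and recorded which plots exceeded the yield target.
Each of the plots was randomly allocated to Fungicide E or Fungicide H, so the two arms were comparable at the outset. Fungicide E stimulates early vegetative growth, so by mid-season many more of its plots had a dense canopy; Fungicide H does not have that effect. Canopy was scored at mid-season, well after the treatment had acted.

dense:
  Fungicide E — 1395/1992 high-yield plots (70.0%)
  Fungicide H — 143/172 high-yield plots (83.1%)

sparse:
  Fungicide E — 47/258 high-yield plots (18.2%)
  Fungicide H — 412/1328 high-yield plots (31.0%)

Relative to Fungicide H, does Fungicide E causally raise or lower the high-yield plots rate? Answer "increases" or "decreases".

Fungicide H is higher inside every mid-season canopy stratum but Fungicide E is higher in aggregate. Whether to stratify depends on how mid-season canopy relates to the fungicide.
Mid-season canopy here is a post-treatment variable shaped by the fungicide; conditioning on it would introduce bias rather than remove it. The overall comparison is the causal one.
Pooled: Fungicide E 64.1% vs Fungicide H 37.0%; Fungicide E is higher overall.

increases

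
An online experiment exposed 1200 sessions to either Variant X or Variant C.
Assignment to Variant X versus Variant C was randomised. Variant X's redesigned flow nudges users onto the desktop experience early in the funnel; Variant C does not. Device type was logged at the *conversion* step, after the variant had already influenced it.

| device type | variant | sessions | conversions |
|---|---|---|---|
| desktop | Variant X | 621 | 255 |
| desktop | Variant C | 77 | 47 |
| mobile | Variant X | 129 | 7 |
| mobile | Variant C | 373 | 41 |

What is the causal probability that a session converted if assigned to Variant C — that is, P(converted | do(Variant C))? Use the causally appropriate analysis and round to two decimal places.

0.20

Device type is downstream of the variant. One should not condition on a consequence of treatment, so the overall rates are the right comparison.
So P(outcome | do(Variant C)) is just the pooled rate for Variant C: 88/450 = 0.196.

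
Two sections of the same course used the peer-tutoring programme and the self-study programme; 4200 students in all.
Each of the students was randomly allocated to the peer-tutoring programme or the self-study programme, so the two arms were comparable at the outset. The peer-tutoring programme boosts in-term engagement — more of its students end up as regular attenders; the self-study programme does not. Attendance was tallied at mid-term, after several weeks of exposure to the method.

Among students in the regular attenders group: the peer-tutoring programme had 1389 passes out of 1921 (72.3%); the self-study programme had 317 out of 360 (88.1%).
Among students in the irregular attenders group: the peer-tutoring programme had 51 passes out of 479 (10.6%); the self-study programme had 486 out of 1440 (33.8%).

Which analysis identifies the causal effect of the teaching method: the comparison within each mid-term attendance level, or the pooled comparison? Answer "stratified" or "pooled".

Mid-term attendance here is a post-treatment variable shaped by the teaching method; conditioning on it would introduce bias rather than remove it. The overall comparison is the causal one.
Pooled: the peer-tutoring programme 60.0% vs the self-study programme 44.6%; the peer-tutoring programme is higher overall.

pooled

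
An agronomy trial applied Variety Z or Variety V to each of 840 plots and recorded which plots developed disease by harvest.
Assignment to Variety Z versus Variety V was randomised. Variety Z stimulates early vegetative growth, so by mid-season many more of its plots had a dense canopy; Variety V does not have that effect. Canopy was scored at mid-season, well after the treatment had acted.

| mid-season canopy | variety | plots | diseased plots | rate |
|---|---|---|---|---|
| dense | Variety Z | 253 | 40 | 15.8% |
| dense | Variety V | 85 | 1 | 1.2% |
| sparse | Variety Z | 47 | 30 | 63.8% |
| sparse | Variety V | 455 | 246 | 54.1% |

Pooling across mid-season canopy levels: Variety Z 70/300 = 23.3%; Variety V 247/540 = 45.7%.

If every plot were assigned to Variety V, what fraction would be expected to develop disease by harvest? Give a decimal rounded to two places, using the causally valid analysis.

0.46

Mid-season canopy is recorded after the variety and is itself shifted by it — it sits on the causal path from variety to outcome. Conditioning on a mediator would strip out part of the effect we want; the pooled comparison gives the total causal effect.
So P(outcome | do(Variety V)) is just the pooled rate for Variety V: 247/540 = 0.457.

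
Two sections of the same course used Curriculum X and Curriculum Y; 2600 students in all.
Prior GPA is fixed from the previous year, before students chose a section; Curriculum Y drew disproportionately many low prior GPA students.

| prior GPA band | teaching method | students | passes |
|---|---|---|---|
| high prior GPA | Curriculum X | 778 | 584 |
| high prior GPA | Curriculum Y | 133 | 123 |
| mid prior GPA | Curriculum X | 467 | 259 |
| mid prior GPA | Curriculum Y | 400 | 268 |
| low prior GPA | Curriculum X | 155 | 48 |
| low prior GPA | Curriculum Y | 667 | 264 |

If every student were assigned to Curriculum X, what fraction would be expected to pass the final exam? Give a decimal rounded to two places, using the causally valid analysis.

Here prior GPA band is a common cause — it drives both which teaching method a case falls under and the outcome. The crude comparison mixes populations; the stratum-specific rates are the causally relevant ones.
Standardising Curriculum X to the population prior GPA band mix: 0.350·584/778 + 0.333·259/467 + 0.316·48/155 = 0.546.

0.55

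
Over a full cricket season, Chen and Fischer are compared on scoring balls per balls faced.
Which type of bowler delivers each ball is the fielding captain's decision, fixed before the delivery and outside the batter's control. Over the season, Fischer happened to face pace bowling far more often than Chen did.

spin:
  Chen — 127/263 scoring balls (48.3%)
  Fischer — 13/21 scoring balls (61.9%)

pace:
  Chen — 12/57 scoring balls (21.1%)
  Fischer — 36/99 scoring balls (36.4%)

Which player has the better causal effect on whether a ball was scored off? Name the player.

Within every bowling type level Fischer has the higher rate, yet pooled Chen does — Simpson's reversal.
Bowling type is set before the player has any effect — it is not caused by the player — and it independently drives the outcome. That makes it a confounder, so the causal comparison is within bowling type levels.
Within each level — spin: 48.3% vs 61.9%; pace: 21.1% vs 36.4% — Fischer is higher every time.

Fischer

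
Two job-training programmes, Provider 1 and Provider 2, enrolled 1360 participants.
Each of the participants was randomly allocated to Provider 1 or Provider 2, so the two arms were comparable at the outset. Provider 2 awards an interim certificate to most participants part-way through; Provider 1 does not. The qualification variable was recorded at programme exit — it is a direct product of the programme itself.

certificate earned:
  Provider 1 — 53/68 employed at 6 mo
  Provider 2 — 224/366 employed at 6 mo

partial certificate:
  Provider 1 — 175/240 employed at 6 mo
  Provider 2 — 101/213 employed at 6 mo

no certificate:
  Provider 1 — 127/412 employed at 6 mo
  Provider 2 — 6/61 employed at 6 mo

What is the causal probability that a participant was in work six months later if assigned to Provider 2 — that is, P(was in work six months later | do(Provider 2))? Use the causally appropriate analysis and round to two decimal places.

0.52

The qualification attained during the programme-specific comparison favours Provider 1 throughout, but the pooled figures favour Provider 2. The question is whether to condition on qualification attained during the programme.
Qualification attained during the programme is downstream of the programme. One should not condition on a consequence of treatment, so the overall rates are the right comparison.
So P(outcome | do(Provider 2)) is just the pooled rate for Provider 2: 331/640 = 0.517.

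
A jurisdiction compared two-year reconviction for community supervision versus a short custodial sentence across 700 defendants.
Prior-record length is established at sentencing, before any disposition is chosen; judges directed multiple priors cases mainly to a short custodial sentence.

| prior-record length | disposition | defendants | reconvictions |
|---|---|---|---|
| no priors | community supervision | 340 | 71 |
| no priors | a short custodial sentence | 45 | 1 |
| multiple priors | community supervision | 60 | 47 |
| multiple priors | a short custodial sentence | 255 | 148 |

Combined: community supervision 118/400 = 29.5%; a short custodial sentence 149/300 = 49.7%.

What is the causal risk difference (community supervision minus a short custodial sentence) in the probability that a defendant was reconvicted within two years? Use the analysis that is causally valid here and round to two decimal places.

+0.19

Prior-record length differs across dispositions for reasons unrelated to any effect of the disposition itself, and it separately predicts the outcome — a classic confounder. We must compare within prior-record length levels.
Adjusting over the population distribution of prior-record length: 0.550·(0.209−0.022) + 0.450·(0.783−0.580) = +0.194.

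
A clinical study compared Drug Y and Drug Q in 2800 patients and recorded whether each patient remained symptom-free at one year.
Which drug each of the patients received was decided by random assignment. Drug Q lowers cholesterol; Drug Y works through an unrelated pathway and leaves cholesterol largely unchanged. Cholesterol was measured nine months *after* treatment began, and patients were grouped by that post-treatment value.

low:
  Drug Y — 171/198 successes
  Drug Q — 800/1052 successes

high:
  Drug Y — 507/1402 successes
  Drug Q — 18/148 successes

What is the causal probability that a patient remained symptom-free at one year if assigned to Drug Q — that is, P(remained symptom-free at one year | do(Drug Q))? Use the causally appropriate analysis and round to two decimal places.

0.68

Cholesterol lies on the pathway drug → cholesterol → outcome, so adjusting for it blocks the indirect effect. For the total causal effect of drug, use the unadjusted pooled rates.
So P(outcome | do(Drug Q)) is just the pooled rate for Drug Q: 818/1200 = 0.682.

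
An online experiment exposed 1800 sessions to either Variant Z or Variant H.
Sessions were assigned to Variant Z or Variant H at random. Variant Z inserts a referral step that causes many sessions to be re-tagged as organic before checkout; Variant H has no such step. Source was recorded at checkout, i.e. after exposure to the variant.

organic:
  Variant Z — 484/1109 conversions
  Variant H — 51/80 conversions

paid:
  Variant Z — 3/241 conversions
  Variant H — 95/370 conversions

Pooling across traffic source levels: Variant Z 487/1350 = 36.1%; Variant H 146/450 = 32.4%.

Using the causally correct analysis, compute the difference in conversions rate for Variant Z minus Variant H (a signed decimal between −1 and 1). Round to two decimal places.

+0.04

Stratifying would compare variants among sessions the variants themselves sorted into traffic source groups — a form of selection on an intermediate. The unconditioned pooled rates give the total causal effect.
The causal difference is the pooled difference: 0.361 − 0.324 = +0.036.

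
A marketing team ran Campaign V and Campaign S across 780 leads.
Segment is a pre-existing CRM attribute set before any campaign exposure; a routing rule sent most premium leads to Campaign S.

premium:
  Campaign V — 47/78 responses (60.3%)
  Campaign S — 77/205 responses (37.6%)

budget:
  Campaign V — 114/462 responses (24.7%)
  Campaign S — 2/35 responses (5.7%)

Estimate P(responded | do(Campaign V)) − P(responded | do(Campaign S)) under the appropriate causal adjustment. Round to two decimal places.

Customer segment differs across campaigns for reasons unrelated to any effect of the campaign itself, and it separately predicts the outcome — a classic confounder. We must compare within customer segment levels.
Adjusting over the population distribution of customer segment: 0.363·(0.603−0.376) + 0.637·(0.247−0.057) = +0.203.

+0.20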